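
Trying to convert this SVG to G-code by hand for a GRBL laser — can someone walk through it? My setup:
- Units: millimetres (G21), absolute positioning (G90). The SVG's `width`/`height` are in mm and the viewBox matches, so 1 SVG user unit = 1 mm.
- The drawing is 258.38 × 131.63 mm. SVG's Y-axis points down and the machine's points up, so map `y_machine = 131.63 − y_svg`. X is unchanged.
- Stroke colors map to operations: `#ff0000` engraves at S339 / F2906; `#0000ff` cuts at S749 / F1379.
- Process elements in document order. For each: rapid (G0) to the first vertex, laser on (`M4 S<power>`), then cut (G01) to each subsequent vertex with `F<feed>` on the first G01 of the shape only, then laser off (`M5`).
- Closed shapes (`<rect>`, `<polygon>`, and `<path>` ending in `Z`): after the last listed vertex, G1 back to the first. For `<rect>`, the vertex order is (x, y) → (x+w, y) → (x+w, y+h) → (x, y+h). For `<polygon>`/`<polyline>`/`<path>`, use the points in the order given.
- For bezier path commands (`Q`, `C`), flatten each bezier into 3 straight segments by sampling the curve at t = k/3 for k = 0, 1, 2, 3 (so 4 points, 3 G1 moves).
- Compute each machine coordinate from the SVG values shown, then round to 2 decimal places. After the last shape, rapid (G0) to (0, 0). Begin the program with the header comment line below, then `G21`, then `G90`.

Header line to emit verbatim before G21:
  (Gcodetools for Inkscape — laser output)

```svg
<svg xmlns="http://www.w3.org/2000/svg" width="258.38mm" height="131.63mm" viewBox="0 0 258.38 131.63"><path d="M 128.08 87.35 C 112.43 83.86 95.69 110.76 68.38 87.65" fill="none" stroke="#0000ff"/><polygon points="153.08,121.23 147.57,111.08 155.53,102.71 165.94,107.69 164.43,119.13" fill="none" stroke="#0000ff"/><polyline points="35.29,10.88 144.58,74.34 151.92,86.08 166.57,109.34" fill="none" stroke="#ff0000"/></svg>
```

(Gcodetools for Inkscape — laser output)
G21
G90
G0 X128.08 Y44.28
M4 S749
G01 X111.72 Y40.62 F1379
G01 X92.52 Y34.56
G01 X68.38 Y43.98
M5
G0 X153.08 Y10.40
M4 S749
G01 X147.57 Y20.55 F1379
G01 X155.53 Y28.92
G01 X165.94 Y23.94
G01 X164.43 Y12.50
G01 X153.08 Y10.40
M5
G0 X35.29 Y120.75
M4 S339
G01 X144.58 Y57.29 F2906
G01 X151.92 Y45.55
G01 X166.57 Y22.29
M5
G0 X0.00 Y0.00

viewBox `0 0 258.38 131.63` with mm width/height → 1 unit = 1 mm. Flip: y_m = 131.63 − y_svg.

**Shape 1** — `<path>` cubic bezier, stroke `#0000ff` → cut (S749, F1379). Control points (SVG): P0=(128.08,87.35), P1=(112.43,83.86), P2=(95.69,110.76), P3=(68.38,87.65); sampled at t=k/3. Machine vertices: (128.08,44.28) → (111.72,40.62) → (92.52,34.56) → (68.38,43.98). Open path.

**Shape 2** — `<polygon>` regular polygon, stroke `#0000ff` → cut (S749, F1379). Machine vertices: (153.08,10.40) → (147.57,20.55) → (155.53,28.92) → (165.94,23.94) → (164.43,12.50) → (153.08,10.40). Closed: final G1 returns to the first vertex.

**Shape 3** — `<polyline>` open polyline, stroke `#ff0000` → engrave (S339, F2906). Machine vertices: (35.29,120.75) → (144.58,57.29) → (151.92,45.55) → (166.57,22.29). Open path.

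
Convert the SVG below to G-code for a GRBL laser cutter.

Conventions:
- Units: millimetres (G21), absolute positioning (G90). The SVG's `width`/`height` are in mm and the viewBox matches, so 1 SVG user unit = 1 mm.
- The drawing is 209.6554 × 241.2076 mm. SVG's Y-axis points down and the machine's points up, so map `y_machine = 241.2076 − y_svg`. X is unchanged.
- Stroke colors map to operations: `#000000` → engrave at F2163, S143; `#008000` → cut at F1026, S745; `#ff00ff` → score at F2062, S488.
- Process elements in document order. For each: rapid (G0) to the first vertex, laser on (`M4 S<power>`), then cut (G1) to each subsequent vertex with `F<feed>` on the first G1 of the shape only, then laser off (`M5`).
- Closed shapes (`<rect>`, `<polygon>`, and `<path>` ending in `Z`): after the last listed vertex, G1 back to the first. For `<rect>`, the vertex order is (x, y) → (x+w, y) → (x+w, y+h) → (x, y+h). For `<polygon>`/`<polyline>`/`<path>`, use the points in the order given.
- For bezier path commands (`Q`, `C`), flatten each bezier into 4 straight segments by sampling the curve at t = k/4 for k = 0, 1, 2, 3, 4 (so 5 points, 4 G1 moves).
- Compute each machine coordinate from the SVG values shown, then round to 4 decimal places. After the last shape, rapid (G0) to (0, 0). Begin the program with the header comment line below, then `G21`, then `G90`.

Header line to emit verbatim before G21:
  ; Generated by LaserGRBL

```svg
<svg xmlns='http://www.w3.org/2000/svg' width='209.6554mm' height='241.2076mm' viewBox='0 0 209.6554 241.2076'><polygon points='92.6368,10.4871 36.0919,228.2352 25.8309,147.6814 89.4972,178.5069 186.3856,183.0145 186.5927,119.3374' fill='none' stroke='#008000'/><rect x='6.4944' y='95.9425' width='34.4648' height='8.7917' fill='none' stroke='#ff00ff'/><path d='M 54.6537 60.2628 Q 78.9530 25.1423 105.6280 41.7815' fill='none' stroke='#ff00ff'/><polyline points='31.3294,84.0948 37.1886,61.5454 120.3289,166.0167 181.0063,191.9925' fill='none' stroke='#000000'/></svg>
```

Since the viewBox matches the mm dimensions, user units are millimetres directly. The only transform is the Y-flip y_m = 241.2076 − y_svg.

Shape 1 is a closed polygon drawn with `<polygon>`. Its stroke #008000 means cut at S745, F1026. After flipping Y the toolpath is (92.6368,230.7205) → (36.0919,12.9724) → (25.8309,93.5262) → (89.4972,62.7007) → (186.3856,58.1931) → (186.5927,121.8702) → (92.6368,230.7205), returning to the start.

Shape 2 is a rectangle drawn with `<rect>`. Its stroke #ff00ff means score at S488, F2062. After flipping Y the toolpath is (6.4944,145.2651) → (40.9592,145.2651) → (40.9592,136.4734) → (6.4944,136.4734) → (6.4944,145.2651), returning to the start.

Shape 3 is a quadratic bezier drawn with `<path>`. Its stroke #ff00ff means score at S488, F2062. After flipping Y the toolpath is (54.6537,180.9448) → (66.9518,195.2701) → (79.5469,203.1254) → (92.4390,204.5107) → (105.6280,199.4261).

Shape 4 is a open polyline drawn with `<polyline>`. Its stroke #000000 means engrave at S143, F2163. After flipping Y the toolpath is (31.3294,157.1128) → (37.1886,179.6622) → (120.3289,75.1909) → (181.0063,49.2151).

; Generated by LaserGRBL
G21
G90
G0 X92.6368 Y230.7205
M4 S745
G1 X36.0919 Y12.9724 F1026
G1 X25.8309 Y93.5262
G1 X89.4972 Y62.7007
G1 X186.3856 Y58.1931
G1 X186.5927 Y121.8702
G1 X92.6368 Y230.7205
M5
G0 X6.4944 Y145.2651
M4 S488
G1 X40.9592 Y145.2651 F2062
G1 X40.9592 Y136.4734
G1 X6.4944 Y136.4734
G1 X6.4944 Y145.2651
M5
G0 X54.6537 Y180.9448
M4 S488
G1 X66.9518 Y195.2701 F2062
G1 X79.5469 Y203.1254
G1 X92.4390 Y204.5107
G1 X105.6280 Y199.4261
M5
G0 X31.3294 Y157.1128
M4 S143
G1 X37.1886 Y179.6622 F2163
G1 X120.3289 Y75.1909
G1 X181.0063 Y49.2151
M5
G0 X0.0000 Y0.0000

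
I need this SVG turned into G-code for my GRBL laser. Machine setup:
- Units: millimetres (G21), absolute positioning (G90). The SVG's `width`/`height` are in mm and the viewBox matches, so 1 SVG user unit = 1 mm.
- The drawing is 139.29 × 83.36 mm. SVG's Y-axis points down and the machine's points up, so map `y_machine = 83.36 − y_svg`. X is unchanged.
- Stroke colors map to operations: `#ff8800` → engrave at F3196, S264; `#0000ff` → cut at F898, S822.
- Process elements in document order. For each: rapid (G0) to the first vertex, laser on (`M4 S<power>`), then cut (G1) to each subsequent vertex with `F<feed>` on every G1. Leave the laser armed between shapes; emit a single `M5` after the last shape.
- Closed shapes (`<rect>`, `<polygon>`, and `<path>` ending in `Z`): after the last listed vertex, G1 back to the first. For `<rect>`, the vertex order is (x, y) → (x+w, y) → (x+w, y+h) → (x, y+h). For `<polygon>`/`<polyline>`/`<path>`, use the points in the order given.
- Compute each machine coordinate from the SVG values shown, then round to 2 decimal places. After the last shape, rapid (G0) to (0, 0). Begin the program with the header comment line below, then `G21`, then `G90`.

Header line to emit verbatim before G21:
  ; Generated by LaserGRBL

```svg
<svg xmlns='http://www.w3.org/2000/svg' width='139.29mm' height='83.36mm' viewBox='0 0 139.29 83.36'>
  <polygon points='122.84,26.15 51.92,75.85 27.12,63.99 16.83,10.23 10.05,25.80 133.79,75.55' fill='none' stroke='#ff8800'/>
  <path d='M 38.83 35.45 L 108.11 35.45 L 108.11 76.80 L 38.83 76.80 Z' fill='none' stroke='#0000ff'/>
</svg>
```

; Generated by LaserGRBL
G21
G90
G0 X122.84 Y57.21
M4 S264
G1 X51.92 Y7.51 F3196
G1 X27.12 Y19.37 F3196
G1 X16.83 Y73.13 F3196
G1 X10.05 Y57.56 F3196
G1 X133.79 Y7.81 F3196
G1 X122.84 Y57.21 F3196
G0 X38.83 Y47.91
M4 S822
G1 X108.11 Y47.91 F898
G1 X108.11 Y6.56 F898
G1 X38.83 Y6.56 F898
G1 X38.83 Y47.91 F898
M5
G0 X0.00 Y0.00

1 u = 1 mm; y_m = 83.36 − y.

[1] `<polygon>` closed polygon, #ff8800→engrave S264 F3196: (122.84,57.21) → (51.92,7.51) → (27.12,19.37) → (16.83,73.13) → (10.05,57.56) → (133.79,7.81) → (122.84,57.21) (closed)

[2] `<path>` rectangle, #0000ff→cut S822 F898: (38.83,47.91) → (108.11,47.91) → (108.11,6.56) → (38.83,6.56) → (38.83,47.91) (closed)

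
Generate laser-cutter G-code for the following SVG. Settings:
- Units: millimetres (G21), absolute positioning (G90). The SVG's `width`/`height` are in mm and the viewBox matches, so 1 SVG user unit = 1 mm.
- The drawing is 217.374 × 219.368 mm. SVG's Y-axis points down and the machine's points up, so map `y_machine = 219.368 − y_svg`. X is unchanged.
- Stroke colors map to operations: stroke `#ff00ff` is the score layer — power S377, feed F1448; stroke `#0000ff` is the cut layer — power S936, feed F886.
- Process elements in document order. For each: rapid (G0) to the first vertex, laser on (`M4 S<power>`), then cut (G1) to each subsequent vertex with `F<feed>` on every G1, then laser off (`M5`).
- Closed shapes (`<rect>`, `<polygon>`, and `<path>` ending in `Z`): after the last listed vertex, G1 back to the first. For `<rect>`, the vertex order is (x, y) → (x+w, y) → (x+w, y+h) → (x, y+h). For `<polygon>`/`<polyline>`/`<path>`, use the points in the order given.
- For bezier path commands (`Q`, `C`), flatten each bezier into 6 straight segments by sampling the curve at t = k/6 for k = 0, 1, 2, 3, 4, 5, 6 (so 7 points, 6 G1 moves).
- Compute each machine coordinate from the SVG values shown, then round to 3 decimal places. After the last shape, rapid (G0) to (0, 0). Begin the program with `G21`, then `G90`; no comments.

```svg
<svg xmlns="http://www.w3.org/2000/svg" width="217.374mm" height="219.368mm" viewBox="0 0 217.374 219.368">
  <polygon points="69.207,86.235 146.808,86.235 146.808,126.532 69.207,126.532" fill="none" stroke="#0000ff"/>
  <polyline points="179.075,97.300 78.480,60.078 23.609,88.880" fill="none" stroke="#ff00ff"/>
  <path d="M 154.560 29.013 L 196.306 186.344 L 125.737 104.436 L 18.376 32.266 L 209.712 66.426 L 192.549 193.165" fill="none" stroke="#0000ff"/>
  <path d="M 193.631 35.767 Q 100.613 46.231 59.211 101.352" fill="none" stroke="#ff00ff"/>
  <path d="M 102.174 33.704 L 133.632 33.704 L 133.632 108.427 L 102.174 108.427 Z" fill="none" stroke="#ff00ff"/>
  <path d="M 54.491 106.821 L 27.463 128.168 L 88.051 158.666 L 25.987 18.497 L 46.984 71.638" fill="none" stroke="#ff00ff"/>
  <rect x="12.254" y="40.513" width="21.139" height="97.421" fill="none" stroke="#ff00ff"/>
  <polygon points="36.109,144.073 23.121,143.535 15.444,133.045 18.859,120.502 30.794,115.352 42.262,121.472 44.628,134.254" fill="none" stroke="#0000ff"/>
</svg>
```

1 u = 1 mm; y_m = 219.368 − y.

[1] `<polygon>` rectangle, #0000ff→cut S936 F886: (69.207,133.133) → (146.808,133.133) → (146.808,92.836) → (69.207,92.836) → (69.207,133.133) (closed)

[2] `<polyline>` open polyline, #ff00ff→score S377 F1448: (179.075,122.068) → (78.480,159.290) → (23.609,130.488)

[3] `<path>` open polyline, #0000ff→cut S936 F886: (154.560,190.355) → (196.306,33.024) → (125.737,114.932) → (18.376,187.102) → (209.712,152.942) → (192.549,26.203)

[4] `<path>` quadratic bezier, #ff00ff→score S377 F1448: (193.631,183.601) → (164.059,178.873) → (137.354,171.663) → (113.517,161.973) → (92.547,149.801) → (74.445,135.149) → (59.211,118.016)

[5] `<path>` rectangle, #ff00ff→score S377 F1448: (102.174,185.664) → (133.632,185.664) → (133.632,110.941) → (102.174,110.941) → (102.174,185.664) (closed)

[6] `<path>` open polyline, #ff00ff→score S377 F1448: (54.491,112.547) → (27.463,91.200) → (88.051,60.702) → (25.987,200.871) → (46.984,147.730)

[7] `<rect>` rectangle, #ff00ff→score S377 F1448: (12.254,178.855) → (33.393,178.855) → (33.393,81.434) → (12.254,81.434) → (12.254,178.855) (closed)

[8] `<polygon>` regular polygon, #0000ff→cut S936 F886: (36.109,75.295) → (23.121,75.833) → (15.444,86.323) → (18.859,98.866) → (30.794,104.016) → (42.262,97.896) → (44.628,85.114) → (36.109,75.295) (closed)

G21
G90
G0 X69.207 Y133.133
M4 S936
G1 X146.808 Y133.133 F886
G1 X146.808 Y92.836 F886
G1 X69.207 Y92.836 F886
G1 X69.207 Y133.133 F886
M5
G0 X179.075 Y122.068
M4 S377
G1 X78.480 Y159.290 F1448
G1 X23.609 Y130.488 F1448
M5
G0 X154.560 Y190.355
M4 S936
G1 X196.306 Y33.024 F886
G1 X125.737 Y114.932 F886
G1 X18.376 Y187.102 F886
G1 X209.712 Y152.942 F886
G1 X192.549 Y26.203 F886
M5
G0 X193.631 Y183.601
M4 S377
G1 X164.059 Y178.873 F1448
G1 X137.354 Y171.663 F1448
G1 X113.517 Y161.973 F1448
G1 X92.547 Y149.801 F1448
G1 X74.445 Y135.149 F1448
G1 X59.211 Y118.016 F1448
M5
G0 X102.174 Y185.664
M4 S377
G1 X133.632 Y185.664 F1448
G1 X133.632 Y110.941 F1448
G1 X102.174 Y110.941 F1448
G1 X102.174 Y185.664 F1448
M5
G0 X54.491 Y112.547
M4 S377
G1 X27.463 Y91.200 F1448
G1 X88.051 Y60.702 F1448
G1 X25.987 Y200.871 F1448
G1 X46.984 Y147.730 F1448
M5
G0 X12.254 Y178.855
M4 S377
G1 X33.393 Y178.855 F1448
G1 X33.393 Y81.434 F1448
G1 X12.254 Y81.434 F1448
G1 X12.254 Y178.855 F1448
M5
G0 X36.109 Y75.295
M4 S936
G1 X23.121 Y75.833 F886
G1 X15.444 Y86.323 F886
G1 X18.859 Y98.866 F886
G1 X30.794 Y104.016 F886
G1 X42.262 Y97.896 F886
G1 X44.628 Y85.114 F886
G1 X36.109 Y75.295 F886
M5
G0 X0.000 Y0.000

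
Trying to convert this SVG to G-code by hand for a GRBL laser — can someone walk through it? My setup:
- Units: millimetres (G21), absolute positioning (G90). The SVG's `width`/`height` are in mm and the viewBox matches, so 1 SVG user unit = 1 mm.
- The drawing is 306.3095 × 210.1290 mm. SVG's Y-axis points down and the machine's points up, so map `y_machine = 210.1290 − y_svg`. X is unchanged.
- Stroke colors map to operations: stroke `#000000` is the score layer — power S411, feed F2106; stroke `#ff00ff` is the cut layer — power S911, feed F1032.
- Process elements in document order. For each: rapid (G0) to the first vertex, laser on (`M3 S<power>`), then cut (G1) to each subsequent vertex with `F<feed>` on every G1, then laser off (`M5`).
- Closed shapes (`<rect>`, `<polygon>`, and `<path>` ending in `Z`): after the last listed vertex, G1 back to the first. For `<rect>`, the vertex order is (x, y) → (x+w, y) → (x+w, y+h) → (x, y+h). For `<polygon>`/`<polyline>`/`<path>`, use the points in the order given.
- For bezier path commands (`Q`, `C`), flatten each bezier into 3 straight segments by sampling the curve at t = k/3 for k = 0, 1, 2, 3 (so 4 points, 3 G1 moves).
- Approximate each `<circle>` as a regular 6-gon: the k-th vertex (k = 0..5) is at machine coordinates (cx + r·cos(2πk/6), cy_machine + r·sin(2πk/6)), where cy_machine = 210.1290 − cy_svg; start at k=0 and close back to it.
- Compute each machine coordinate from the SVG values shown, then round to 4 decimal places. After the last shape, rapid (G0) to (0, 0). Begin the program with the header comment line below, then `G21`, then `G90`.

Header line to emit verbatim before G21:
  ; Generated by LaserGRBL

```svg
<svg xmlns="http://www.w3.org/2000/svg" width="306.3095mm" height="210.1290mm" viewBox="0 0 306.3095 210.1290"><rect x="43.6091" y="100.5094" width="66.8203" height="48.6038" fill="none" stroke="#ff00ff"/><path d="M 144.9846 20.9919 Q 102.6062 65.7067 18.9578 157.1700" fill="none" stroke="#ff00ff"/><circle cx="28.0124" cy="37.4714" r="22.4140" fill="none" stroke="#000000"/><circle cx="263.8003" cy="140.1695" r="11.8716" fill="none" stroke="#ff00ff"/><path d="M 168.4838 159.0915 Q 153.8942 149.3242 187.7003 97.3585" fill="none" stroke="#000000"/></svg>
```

; Generated by LaserGRBL
G21
G90
G0 X43.6091 Y109.6196
M3 S911
G1 X110.4294 Y109.6196 F1032
G1 X110.4294 Y61.0158 F1032
G1 X43.6091 Y61.0158 F1032
G1 X43.6091 Y109.6196 F1032
M5
G0 X144.9846 Y189.1371
M3 S911
G1 X112.1468 Y154.1330 F1032
G1 X70.1378 Y108.7403 F1032
G1 X18.9578 Y52.9590 F1032
M5
G0 X50.4264 Y172.6576
M3 S411
G1 X39.2194 Y192.0687 F2106
G1 X16.8054 Y192.0687 F2106
G1 X5.5984 Y172.6576 F2106
G1 X16.8054 Y153.2465 F2106
G1 X39.2194 Y153.2465 F2106
G1 X50.4264 Y172.6576 F2106
M5
G0 X275.6719 Y69.9595
M3 S911
G1 X269.7361 Y80.2406 F1032
G1 X257.8645 Y80.2406 F1032
G1 X251.9287 Y69.9595 F1032
G1 X257.8645 Y59.6784 F1032
G1 X269.7361 Y59.6784 F1032
G1 X275.6719 Y69.9595 F1032
M5
G0 X168.4838 Y51.0375
M3 S411
G1 X164.1347 Y62.2377 F2106
G1 X170.5402 Y82.8154 F2106
G1 X187.7003 Y112.7705 F2106
M5
G0 X0.0000 Y0.0000

viewBox `0 0 306.3095 210.1290` with mm width/height → 1 unit = 1 mm. Flip: y_m = 210.1290 − y_svg.

**Shape 1** — `<rect>` rectangle, stroke `#ff00ff` → cut (S911, F1032). Machine vertices: (43.6091,109.6196) → (110.4294,109.6196) → (110.4294,61.0158) → (43.6091,61.0158) → (43.6091,109.6196). Closed: final G1 returns to the first vertex.

**Shape 2** — `<path>` quadratic bezier, stroke `#ff00ff` → cut (S911, F1032). Control points (SVG): P0=(144.9846,20.9919), P1=(102.6062,65.7067), P2=(18.9578,157.1700); sampled at t=k/3. Machine vertices: (144.9846,189.1371) → (112.1468,154.1330) → (70.1378,108.7403) → (18.9578,52.9590). Open path.

**Shape 3** — `<circle>` circle, stroke `#000000` → score (S411, F2106). Machine vertices: (50.4264,172.6576) → (39.2194,192.0687) → (16.8054,192.0687) → (5.5984,172.6576) → (16.8054,153.2465) → (39.2194,153.2465) → (50.4264,172.6576). Closed: final G1 returns to the first vertex.

**Shape 4** — `<circle>` circle, stroke `#ff00ff` → cut (S911, F1032). Machine vertices: (275.6719,69.9595) → (269.7361,80.2406) → (257.8645,80.2406) → (251.9287,69.9595) → (257.8645,59.6784) → (269.7361,59.6784) → (275.6719,69.9595). Closed: final G1 returns to the first vertex.

**Shape 5** — `<path>` quadratic bezier, stroke `#000000` → score (S411, F2106). Control points (SVG): P0=(168.4838,159.0915), P1=(153.8942,149.3242), P2=(187.7003,97.3585); sampled at t=k/3. Machine vertices: (168.4838,51.0375) → (164.1347,62.2377) → (170.5402,82.8154) → (187.7003,112.7705). Open path.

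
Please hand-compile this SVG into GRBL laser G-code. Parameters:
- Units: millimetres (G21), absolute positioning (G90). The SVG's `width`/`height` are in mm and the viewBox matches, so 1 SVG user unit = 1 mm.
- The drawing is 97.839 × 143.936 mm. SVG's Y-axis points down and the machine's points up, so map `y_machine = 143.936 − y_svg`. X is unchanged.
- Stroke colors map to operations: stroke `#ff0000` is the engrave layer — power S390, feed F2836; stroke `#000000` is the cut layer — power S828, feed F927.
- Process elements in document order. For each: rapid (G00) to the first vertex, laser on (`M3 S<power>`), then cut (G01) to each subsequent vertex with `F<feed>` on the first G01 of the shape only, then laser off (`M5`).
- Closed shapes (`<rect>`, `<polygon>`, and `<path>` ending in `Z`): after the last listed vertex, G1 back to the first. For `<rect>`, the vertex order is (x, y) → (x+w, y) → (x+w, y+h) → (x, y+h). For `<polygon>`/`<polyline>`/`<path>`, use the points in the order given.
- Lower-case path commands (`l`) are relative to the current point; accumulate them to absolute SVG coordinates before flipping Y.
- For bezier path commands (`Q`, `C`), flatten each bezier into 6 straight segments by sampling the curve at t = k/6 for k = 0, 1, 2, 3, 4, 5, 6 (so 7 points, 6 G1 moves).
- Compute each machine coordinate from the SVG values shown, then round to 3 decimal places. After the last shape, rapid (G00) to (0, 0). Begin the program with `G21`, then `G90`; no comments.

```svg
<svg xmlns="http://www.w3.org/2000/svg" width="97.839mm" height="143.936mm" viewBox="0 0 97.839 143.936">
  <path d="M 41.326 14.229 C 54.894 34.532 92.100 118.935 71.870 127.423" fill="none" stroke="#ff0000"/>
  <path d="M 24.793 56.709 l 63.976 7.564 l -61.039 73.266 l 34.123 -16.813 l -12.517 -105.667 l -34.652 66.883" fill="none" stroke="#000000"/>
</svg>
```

Since the viewBox matches the mm dimensions, user units are millimetres directly. The only transform is the Y-flip y_m = 143.936 − y_svg.

Shape 1 is a cubic bezier drawn with `<path>`. Its stroke #ff0000 means engrave at S390, F2836. After flipping Y the toolpath is (41.326,129.707) → (49.704,114.862) → (59.771,93.223) → (69.272,68.679) → (75.957,45.120) → (77.574,26.435) → (71.870,16.513).

Shape 2 is a open polyline drawn with `<path>`. Its stroke #000000 means cut at S828, F927. After flipping Y the toolpath is (24.793,87.227) → (88.769,79.663) → (27.730,6.397) → (61.853,23.210) → (49.336,128.877) → (14.684,61.994).

G21
G90
G00 X41.326 Y129.707
M3 S390
G01 X49.704 Y114.862 F2836
G01 X59.771 Y93.223
G01 X69.272 Y68.679
G01 X75.957 Y45.120
G01 X77.574 Y26.435
G01 X71.870 Y16.513
M5
G00 X24.793 Y87.227
M3 S828
G01 X88.769 Y79.663 F927
G01 X27.730 Y6.397
G01 X61.853 Y23.210
G01 X49.336 Y128.877
G01 X14.684 Y61.994
M5
G00 X0.000 Y0.000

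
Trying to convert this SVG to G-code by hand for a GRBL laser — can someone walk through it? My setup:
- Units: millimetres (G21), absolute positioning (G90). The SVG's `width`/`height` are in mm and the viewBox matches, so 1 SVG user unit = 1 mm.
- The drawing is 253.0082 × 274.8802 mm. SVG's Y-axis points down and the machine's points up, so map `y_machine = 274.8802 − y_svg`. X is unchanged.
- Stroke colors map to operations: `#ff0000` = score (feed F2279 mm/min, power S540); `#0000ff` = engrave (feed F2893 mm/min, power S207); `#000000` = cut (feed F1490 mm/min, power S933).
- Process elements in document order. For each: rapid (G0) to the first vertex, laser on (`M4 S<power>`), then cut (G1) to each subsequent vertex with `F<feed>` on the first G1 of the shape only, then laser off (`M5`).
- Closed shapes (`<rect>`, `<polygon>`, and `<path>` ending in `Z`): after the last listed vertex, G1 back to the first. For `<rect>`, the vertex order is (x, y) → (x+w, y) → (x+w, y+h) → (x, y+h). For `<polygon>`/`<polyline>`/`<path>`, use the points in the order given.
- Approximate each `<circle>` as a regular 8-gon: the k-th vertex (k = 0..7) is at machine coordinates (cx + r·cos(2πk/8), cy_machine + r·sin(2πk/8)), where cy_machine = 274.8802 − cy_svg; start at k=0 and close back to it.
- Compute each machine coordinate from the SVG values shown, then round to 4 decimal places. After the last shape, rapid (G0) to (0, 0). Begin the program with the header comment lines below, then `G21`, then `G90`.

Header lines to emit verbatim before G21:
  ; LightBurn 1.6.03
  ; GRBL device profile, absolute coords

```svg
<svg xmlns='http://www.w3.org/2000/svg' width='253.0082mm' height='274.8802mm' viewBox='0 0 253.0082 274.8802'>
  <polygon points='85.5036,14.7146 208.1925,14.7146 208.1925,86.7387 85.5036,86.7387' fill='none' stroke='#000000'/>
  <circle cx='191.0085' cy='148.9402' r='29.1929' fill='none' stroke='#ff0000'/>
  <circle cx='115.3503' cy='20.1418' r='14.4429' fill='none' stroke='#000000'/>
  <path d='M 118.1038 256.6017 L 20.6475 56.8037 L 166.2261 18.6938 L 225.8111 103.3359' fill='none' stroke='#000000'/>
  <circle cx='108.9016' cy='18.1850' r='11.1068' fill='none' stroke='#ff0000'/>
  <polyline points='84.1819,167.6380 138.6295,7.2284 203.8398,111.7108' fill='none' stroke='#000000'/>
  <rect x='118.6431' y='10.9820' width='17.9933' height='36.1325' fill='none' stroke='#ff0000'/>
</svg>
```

Since the viewBox matches the mm dimensions, user units are millimetres directly. The only transform is the Y-flip y_m = 274.8802 − y_svg.

Shape 1 is a rectangle drawn with `<polygon>`. Its stroke #000000 means cut at S933, F1490. After flipping Y the toolpath is (85.5036,260.1656) → (208.1925,260.1656) → (208.1925,188.1415) → (85.5036,188.1415) → (85.5036,260.1656), returning to the start.

Shape 2 is a circle drawn with `<circle>`. Its stroke #ff0000 means score at S540, F2279. After flipping Y the toolpath is (220.2014,125.9400) → (211.6510,146.5825) → (191.0085,155.1329) → (170.3660,146.5825) → (161.8156,125.9400) → (170.3660,105.2975) → (191.0085,96.7471) → (211.6510,105.2975) → (220.2014,125.9400), returning to the start.

Shape 3 is a circle drawn with `<circle>`. Its stroke #000000 means cut at S933, F1490. After flipping Y the toolpath is (129.7932,254.7384) → (125.5630,264.9511) → (115.3503,269.1813) → (105.1376,264.9511) → (100.9074,254.7384) → (105.1376,244.5257) → (115.3503,240.2955) → (125.5630,244.5257) → (129.7932,254.7384), returning to the start.

Shape 4 is a open polyline drawn with `<path>`. Its stroke #000000 means cut at S933, F1490. After flipping Y the toolpath is (118.1038,18.2785) → (20.6475,218.0765) → (166.2261,256.1864) → (225.8111,171.5443).

Shape 5 is a circle drawn with `<circle>`. Its stroke #ff0000 means score at S540, F2279. After flipping Y the toolpath is (120.0084,256.6952) → (116.7553,264.5489) → (108.9016,267.8020) → (101.0479,264.5489) → (97.7948,256.6952) → (101.0479,248.8415) → (108.9016,245.5884) → (116.7553,248.8415) → (120.0084,256.6952), returning to the start.

Shape 6 is a open polyline drawn with `<polyline>`. Its stroke #000000 means cut at S933, F1490. After flipping Y the toolpath is (84.1819,107.2422) → (138.6295,267.6518) → (203.8398,163.1694).

Shape 7 is a rectangle drawn with `<rect>`. Its stroke #ff0000 means score at S540, F2279. After flipping Y the toolpath is (118.6431,263.8982) → (136.6364,263.8982) → (136.6364,227.7657) → (118.6431,227.7657) → (118.6431,263.8982), returning to the start.

; LightBurn 1.6.03
; GRBL device profile, absolute coords
G21
G90
G0 X85.5036 Y260.1656
M4 S933
G1 X208.1925 Y260.1656 F1490
G1 X208.1925 Y188.1415
G1 X85.5036 Y188.1415
G1 X85.5036 Y260.1656
M5
G0 X220.2014 Y125.9400
M4 S540
G1 X211.6510 Y146.5825 F2279
G1 X191.0085 Y155.1329
G1 X170.3660 Y146.5825
G1 X161.8156 Y125.9400
G1 X170.3660 Y105.2975
G1 X191.0085 Y96.7471
G1 X211.6510 Y105.2975
G1 X220.2014 Y125.9400
M5
G0 X129.7932 Y254.7384
M4 S933
G1 X125.5630 Y264.9511 F1490
G1 X115.3503 Y269.1813
G1 X105.1376 Y264.9511
G1 X100.9074 Y254.7384
G1 X105.1376 Y244.5257
G1 X115.3503 Y240.2955
G1 X125.5630 Y244.5257
G1 X129.7932 Y254.7384
M5
G0 X118.1038 Y18.2785
M4 S933
G1 X20.6475 Y218.0765 F1490
G1 X166.2261 Y256.1864
G1 X225.8111 Y171.5443
M5
G0 X120.0084 Y256.6952
M4 S540
G1 X116.7553 Y264.5489 F2279
G1 X108.9016 Y267.8020
G1 X101.0479 Y264.5489
G1 X97.7948 Y256.6952
G1 X101.0479 Y248.8415
G1 X108.9016 Y245.5884
G1 X116.7553 Y248.8415
G1 X120.0084 Y256.6952
M5
G0 X84.1819 Y107.2422
M4 S933
G1 X138.6295 Y267.6518 F1490
G1 X203.8398 Y163.1694
M5
G0 X118.6431 Y263.8982
M4 S540
G1 X136.6364 Y263.8982 F2279
G1 X136.6364 Y227.7657
G1 X118.6431 Y227.7657
G1 X118.6431 Y263.8982
M5
G0 X0.0000 Y0.0000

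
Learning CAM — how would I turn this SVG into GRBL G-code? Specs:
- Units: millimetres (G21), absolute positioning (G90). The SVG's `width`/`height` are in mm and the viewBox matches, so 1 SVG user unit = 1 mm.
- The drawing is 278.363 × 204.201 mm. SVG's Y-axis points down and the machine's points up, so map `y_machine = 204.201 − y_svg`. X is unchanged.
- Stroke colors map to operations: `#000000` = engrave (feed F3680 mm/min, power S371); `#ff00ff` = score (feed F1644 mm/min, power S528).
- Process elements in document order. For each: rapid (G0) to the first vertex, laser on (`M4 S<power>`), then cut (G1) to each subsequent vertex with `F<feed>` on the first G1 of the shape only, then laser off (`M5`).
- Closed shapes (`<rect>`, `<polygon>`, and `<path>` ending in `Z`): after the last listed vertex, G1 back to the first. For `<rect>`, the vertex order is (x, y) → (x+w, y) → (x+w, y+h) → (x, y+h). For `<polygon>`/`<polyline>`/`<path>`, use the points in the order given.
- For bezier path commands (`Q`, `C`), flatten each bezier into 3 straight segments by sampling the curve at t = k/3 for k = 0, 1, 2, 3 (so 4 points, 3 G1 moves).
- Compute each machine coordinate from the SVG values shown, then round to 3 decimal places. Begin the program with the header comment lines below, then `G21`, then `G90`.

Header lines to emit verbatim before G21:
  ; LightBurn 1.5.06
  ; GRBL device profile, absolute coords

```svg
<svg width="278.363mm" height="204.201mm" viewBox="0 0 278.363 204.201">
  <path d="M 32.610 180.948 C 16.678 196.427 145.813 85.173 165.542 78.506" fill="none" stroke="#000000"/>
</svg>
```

; LightBurn 1.5.06
; GRBL device profile, absolute coords
G21
G90
G0 X32.610 Y23.253
M4 S371
G1 X55.609 Y41.451 F3680
G1 X118.769 Y92.733
G1 X165.542 Y125.695
M5

1 u = 1 mm; y_m = 204.201 − y.

[1] `<path>` cubic bezier, #000000→engrave S371 F3680: (32.610,23.253) → (55.609,41.451) → (118.769,92.733) → (165.542,125.695)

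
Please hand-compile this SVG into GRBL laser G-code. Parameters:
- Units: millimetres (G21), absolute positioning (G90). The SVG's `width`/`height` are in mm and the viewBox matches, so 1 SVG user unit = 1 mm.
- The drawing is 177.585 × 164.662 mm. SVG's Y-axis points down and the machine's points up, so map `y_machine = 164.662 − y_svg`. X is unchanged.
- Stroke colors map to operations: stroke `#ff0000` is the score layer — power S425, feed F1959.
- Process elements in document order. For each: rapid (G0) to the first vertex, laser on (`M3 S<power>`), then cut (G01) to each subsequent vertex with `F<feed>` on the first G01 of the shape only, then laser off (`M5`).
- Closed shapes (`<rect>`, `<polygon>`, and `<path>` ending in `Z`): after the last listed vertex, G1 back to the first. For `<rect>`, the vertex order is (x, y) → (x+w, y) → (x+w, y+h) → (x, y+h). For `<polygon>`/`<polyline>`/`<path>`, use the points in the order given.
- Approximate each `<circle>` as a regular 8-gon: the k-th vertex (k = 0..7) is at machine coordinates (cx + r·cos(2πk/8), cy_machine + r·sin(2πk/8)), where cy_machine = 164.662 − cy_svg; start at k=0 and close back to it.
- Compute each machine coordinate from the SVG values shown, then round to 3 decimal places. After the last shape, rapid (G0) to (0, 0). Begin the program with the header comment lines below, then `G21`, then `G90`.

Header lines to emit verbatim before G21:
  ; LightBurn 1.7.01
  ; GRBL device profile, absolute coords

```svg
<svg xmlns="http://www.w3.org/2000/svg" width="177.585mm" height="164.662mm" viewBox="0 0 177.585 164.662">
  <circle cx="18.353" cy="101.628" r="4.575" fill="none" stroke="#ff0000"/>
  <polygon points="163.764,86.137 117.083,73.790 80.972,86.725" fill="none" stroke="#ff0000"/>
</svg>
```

viewBox `0 0 177.585 164.662` with mm width/height → 1 unit = 1 mm. Flip: y_m = 164.662 − y_svg.

**Shape 1** — `<circle>` circle, stroke `#ff0000` → score (S425, F1959). Machine vertices: (22.928,63.034) → (21.588,66.269) → (18.353,67.609) → (15.118,66.269) → (13.778,63.034) → (15.118,59.799) → (18.353,58.459) → (21.588,59.799) → (22.928,63.034). Closed: final G1 returns to the first vertex.

**Shape 2** — `<polygon>` closed polygon, stroke `#ff0000` → score (S425, F1959). Machine vertices: (163.764,78.525) → (117.083,90.872) → (80.972,77.937) → (163.764,78.525). Closed: final G1 returns to the first vertex.

; LightBurn 1.7.01
; GRBL device profile, absolute coords
G21
G90
G0 X22.928 Y63.034
M3 S425
G01 X21.588 Y66.269 F1959
G01 X18.353 Y67.609
G01 X15.118 Y66.269
G01 X13.778 Y63.034
G01 X15.118 Y59.799
G01 X18.353 Y58.459
G01 X21.588 Y59.799
G01 X22.928 Y63.034
M5
G0 X163.764 Y78.525
M3 S425
G01 X117.083 Y90.872 F1959
G01 X80.972 Y77.937
G01 X163.764 Y78.525
M5
G0 X0.000 Y0.000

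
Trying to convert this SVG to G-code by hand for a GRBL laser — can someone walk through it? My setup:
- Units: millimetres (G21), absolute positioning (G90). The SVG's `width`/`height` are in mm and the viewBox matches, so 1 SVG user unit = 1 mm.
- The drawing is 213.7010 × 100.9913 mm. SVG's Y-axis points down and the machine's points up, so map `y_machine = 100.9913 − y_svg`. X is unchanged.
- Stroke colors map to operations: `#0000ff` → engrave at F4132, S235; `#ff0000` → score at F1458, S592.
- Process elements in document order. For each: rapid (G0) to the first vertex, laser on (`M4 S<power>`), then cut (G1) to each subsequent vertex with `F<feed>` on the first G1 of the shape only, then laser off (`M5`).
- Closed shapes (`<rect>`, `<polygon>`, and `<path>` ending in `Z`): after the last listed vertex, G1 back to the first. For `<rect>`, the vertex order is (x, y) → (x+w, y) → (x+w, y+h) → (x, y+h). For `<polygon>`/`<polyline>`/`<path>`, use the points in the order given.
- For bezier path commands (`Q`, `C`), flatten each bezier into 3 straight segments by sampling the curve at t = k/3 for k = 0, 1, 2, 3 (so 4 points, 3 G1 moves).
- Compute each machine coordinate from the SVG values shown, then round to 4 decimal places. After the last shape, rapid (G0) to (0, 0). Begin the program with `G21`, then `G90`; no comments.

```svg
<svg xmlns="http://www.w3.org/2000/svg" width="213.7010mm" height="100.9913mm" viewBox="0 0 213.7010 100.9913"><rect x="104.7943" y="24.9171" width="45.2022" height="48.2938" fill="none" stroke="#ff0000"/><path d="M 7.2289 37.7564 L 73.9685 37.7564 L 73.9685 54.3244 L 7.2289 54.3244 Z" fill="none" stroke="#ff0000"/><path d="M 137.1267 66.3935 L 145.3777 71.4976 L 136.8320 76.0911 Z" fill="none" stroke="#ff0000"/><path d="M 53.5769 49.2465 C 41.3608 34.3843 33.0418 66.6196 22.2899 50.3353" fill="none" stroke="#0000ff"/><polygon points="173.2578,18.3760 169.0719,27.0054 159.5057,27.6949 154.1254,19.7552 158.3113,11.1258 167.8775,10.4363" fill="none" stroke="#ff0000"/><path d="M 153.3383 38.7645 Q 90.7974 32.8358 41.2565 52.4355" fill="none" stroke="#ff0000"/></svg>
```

G21
G90
G0 X104.7943 Y76.0742
M4 S592
G1 X149.9965 Y76.0742 F1458
G1 X149.9965 Y27.7804
G1 X104.7943 Y27.7804
G1 X104.7943 Y76.0742
M5
G0 X7.2289 Y63.2349
M4 S592
G1 X73.9685 Y63.2349 F1458
G1 X73.9685 Y46.6669
G1 X7.2289 Y46.6669
G1 X7.2289 Y63.2349
M5
G0 X137.1267 Y34.5978
M4 S592
G1 X145.3777 Y29.4937 F1458
G1 X136.8320 Y24.9002
G1 X137.1267 Y34.5978
M5
G0 X53.5769 Y51.7448
M4 S235
G1 X42.4254 Y54.4492 F4132
G1 X32.4653 Y47.0035
G1 X22.2899 Y50.6560
M5
G0 X173.2578 Y82.6153
M4 S592
G1 X169.0719 Y73.9859 F1458
G1 X159.5057 Y73.2964
G1 X154.1254 Y81.2361
G1 X158.3113 Y89.8655
G1 X167.8775 Y90.5550
G1 X173.2578 Y82.6153
M5
G0 X153.3383 Y62.2268
M4 S592
G1 X113.0888 Y63.3428 F1458
G1 X75.7282 Y58.7858
G1 X41.2565 Y48.5558
M5
G0 X0.0000 Y0.0000

viewBox `0 0 213.7010 100.9913` with mm width/height → 1 unit = 1 mm. Flip: y_m = 100.9913 − y_svg.

**Shape 1** — `<rect>` rectangle, stroke `#ff0000` → score (S592, F1458). Machine vertices: (104.7943,76.0742) → (149.9965,76.0742) → (149.9965,27.7804) → (104.7943,27.7804) → (104.7943,76.0742). Closed: final G1 returns to the first vertex.

**Shape 2** — `<path>` rectangle, stroke `#ff0000` → score (S592, F1458). Machine vertices: (7.2289,63.2349) → (73.9685,63.2349) → (73.9685,46.6669) → (7.2289,46.6669) → (7.2289,63.2349). Closed: final G1 returns to the first vertex.

**Shape 3** — `<path>` regular polygon, stroke `#ff0000` → score (S592, F1458). Machine vertices: (137.1267,34.5978) → (145.3777,29.4937) → (136.8320,24.9002) → (137.1267,34.5978). Closed: final G1 returns to the first vertex.

**Shape 4** — `<path>` cubic bezier, stroke `#0000ff` → engrave (S235, F4132). Control points (SVG): P0=(53.5769,49.2465), P1=(41.3608,34.3843), P2=(33.0418,66.6196), P3=(22.2899,50.3353); sampled at t=k/3. Machine vertices: (53.5769,51.7448) → (42.4254,54.4492) → (32.4653,47.0035) → (22.2899,50.6560). Open path.

**Shape 5** — `<polygon>` regular polygon, stroke `#ff0000` → score (S592, F1458). Machine vertices: (173.2578,82.6153) → (169.0719,73.9859) → (159.5057,73.2964) → (154.1254,81.2361) → (158.3113,89.8655) → (167.8775,90.5550) → (173.2578,82.6153). Closed: final G1 returns to the first vertex.

**Shape 6** — `<path>` quadratic bezier, stroke `#ff0000` → score (S592, F1458). Control points (SVG): P0=(153.3383,38.7645), P1=(90.7974,32.8358), P2=(41.2565,52.4355); sampled at t=k/3. Machine vertices: (153.3383,62.2268) → (113.0888,63.3428) → (75.7282,58.7858) → (41.2565,48.5558). Open path.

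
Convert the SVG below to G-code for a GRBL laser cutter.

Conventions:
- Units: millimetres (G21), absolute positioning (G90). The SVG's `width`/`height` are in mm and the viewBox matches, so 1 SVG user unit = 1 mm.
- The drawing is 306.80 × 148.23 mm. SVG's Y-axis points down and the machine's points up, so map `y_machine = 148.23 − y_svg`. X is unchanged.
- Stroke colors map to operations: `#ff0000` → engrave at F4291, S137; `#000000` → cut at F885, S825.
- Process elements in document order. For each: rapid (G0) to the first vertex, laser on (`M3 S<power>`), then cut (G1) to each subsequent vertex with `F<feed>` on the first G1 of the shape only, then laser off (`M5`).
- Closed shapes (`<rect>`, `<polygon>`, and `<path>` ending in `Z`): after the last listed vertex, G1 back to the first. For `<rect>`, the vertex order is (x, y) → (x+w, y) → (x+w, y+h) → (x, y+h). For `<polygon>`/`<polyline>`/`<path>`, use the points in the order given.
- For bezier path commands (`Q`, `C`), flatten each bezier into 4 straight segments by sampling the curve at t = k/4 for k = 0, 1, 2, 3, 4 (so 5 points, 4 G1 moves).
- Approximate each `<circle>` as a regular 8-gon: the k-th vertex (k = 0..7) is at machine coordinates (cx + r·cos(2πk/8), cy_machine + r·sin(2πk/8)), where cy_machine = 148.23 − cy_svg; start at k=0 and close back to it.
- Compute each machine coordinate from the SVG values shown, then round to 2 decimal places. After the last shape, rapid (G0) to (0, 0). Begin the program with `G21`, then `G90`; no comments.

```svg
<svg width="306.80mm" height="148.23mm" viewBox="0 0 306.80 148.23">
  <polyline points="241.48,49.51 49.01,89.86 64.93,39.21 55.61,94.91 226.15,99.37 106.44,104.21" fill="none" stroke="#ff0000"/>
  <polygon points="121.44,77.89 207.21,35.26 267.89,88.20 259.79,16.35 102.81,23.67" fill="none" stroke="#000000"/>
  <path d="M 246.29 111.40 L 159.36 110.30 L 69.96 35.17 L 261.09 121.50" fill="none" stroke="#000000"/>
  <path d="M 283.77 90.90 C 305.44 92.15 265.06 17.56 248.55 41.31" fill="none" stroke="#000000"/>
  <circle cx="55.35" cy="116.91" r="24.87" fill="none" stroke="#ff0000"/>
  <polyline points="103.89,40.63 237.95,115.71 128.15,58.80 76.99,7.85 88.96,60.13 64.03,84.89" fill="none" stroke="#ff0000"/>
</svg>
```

G21
G90
G0 X241.48 Y98.72
M3 S137
G1 X49.01 Y58.37 F4291
G1 X64.93 Y109.02
G1 X55.61 Y53.32
G1 X226.15 Y48.86
G1 X106.44 Y44.02
M5
G0 X121.44 Y70.34
M3 S825
G1 X207.21 Y112.97 F885
G1 X267.89 Y60.03
G1 X259.79 Y131.88
G1 X102.81 Y124.56
G1 X121.44 Y70.34
M5
G0 X246.29 Y36.83
M3 S825
G1 X159.36 Y37.93 F885
G1 X69.96 Y113.06
G1 X261.09 Y26.73
M5
G0 X283.77 Y57.33
M3 S825
G1 X289.73 Y67.89 F885
G1 X280.48 Y90.56
G1 X264.07 Y109.02
G1 X248.55 Y106.92
M5
G0 X80.22 Y31.32
M3 S137
G1 X72.94 Y48.91 F4291
G1 X55.35 Y56.19
G1 X37.76 Y48.91
G1 X30.48 Y31.32
G1 X37.76 Y13.73
G1 X55.35 Y6.45
G1 X72.94 Y13.73
G1 X80.22 Y31.32
M5
G0 X103.89 Y107.60
M3 S137
G1 X237.95 Y32.52 F4291
G1 X128.15 Y89.43
G1 X76.99 Y140.38
G1 X88.96 Y88.10
G1 X64.03 Y63.34
M5
G0 X0.00 Y0.00

viewBox `0 0 306.80 148.23` with mm width/height → 1 unit = 1 mm. Flip: y_m = 148.23 − y_svg.

**Shape 1** — `<polyline>` open polyline, stroke `#ff0000` → engrave (S137, F4291). Machine vertices: (241.48,98.72) → (49.01,58.37) → (64.93,109.02) → (55.61,53.32) → (226.15,48.86) → (106.44,44.02). Open path.

**Shape 2** — `<polygon>` closed polygon, stroke `#000000` → cut (S825, F885). Machine vertices: (121.44,70.34) → (207.21,112.97) → (267.89,60.03) → (259.79,131.88) → (102.81,124.56) → (121.44,70.34). Closed: final G1 returns to the first vertex.

**Shape 3** — `<path>` open polyline, stroke `#000000` → cut (S825, F885). Machine vertices: (246.29,36.83) → (159.36,37.93) → (69.96,113.06) → (261.09,26.73). Open path.

**Shape 4** — `<path>` cubic bezier, stroke `#000000` → cut (S825, F885). Control points (SVG): P0=(283.77,90.90), P1=(305.44,92.15), P2=(265.06,17.56), P3=(248.55,41.31); sampled at t=k/4. Machine vertices: (283.77,57.33) → (289.73,67.89) → (280.48,90.56) → (264.07,109.02) → (248.55,106.92). Open path.

**Shape 5** — `<circle>` circle, stroke `#ff0000` → engrave (S137, F4291). Machine vertices: (80.22,31.32) → (72.94,48.91) → (55.35,56.19) → (37.76,48.91) → (30.48,31.32) → (37.76,13.73) → (55.35,6.45) → (72.94,13.73) → (80.22,31.32). Closed: final G1 returns to the first vertex.

**Shape 6** — `<polyline>` open polyline, stroke `#ff0000` → engrave (S137, F4291). Machine vertices: (103.89,107.60) → (237.95,32.52) → (128.15,89.43) → (76.99,140.38) → (88.96,88.10) → (64.03,63.34). Open path.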